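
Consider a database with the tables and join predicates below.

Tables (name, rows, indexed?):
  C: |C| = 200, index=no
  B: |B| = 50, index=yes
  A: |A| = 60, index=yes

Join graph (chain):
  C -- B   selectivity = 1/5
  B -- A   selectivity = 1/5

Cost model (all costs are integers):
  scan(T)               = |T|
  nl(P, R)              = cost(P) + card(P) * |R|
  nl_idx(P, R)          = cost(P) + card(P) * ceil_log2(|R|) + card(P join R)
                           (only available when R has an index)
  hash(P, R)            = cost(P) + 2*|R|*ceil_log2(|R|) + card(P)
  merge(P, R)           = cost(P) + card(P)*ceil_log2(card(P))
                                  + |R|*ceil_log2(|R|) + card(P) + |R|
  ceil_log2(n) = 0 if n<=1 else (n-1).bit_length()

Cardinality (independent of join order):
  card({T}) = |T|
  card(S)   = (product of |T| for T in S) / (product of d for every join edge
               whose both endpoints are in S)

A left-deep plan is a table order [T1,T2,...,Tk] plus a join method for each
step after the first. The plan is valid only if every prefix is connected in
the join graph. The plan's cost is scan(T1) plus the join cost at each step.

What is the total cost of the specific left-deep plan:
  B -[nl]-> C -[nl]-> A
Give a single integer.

130050

step 1: scan B: cost=50, card=50
step 2: join C via nl
    card(P join C) = 50*200/(5) = 2000
    cost = 50 + 50*200 = 10050
step 3: join A via nl
    card(P join A) = 2000*60/(5) = 24000
    cost = 10050 + 2000*60 = 130050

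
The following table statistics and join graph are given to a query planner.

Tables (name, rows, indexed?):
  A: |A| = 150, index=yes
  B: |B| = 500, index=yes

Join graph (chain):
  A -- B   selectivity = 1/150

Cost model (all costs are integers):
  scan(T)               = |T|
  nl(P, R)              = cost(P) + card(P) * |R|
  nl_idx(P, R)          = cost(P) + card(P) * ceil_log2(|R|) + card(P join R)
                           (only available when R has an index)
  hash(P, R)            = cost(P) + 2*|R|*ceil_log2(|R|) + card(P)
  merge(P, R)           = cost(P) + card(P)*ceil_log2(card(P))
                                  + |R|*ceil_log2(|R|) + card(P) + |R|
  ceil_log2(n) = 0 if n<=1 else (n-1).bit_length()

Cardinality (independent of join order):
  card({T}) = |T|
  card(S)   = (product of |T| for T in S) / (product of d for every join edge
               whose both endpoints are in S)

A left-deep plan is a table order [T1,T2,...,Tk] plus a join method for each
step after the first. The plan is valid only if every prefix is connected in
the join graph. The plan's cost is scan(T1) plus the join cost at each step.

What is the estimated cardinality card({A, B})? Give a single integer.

500

Tables in S: A(150), B(500)
Edges inside S: A-B(d=150)
numerator = 150 * 500 = 75000
denominator = 150 = 150
card(S) = 75000 / 150 = 500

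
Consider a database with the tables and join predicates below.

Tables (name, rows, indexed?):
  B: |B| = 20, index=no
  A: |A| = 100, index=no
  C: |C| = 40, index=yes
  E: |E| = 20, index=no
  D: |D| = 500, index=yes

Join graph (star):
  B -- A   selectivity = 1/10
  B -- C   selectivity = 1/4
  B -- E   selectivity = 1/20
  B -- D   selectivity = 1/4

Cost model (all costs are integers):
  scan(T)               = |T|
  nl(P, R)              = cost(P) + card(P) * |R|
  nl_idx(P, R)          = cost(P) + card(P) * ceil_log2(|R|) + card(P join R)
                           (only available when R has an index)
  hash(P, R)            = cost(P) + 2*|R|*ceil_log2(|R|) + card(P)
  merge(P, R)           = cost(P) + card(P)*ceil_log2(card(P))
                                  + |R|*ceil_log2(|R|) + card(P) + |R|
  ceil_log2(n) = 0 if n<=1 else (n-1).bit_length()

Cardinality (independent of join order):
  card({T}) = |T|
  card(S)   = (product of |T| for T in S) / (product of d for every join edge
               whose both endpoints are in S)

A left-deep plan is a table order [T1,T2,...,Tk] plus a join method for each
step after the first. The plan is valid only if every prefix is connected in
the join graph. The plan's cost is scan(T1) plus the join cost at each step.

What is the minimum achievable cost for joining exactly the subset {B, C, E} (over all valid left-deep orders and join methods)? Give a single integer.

Selinger DP over subsets of {B,C,E}:
  {B}: scan cost=20, card=20
  {C}: scan cost=40, card=40
  {E}: scan cost=20, card=20
  {BC}: card=200; try (B,hash)→280, (C,nl_idx)→340, (C,merge)→420, (B,merge)→440, (C,hash)→520, (C,nl)→820 …(+1); best=280 via (B,hash)
  {BE}: card=20; try (E,hash)→240, (B,hash)→240, (E,merge)→260, (B,merge)→260, (E,nl)→420, (B,nl)→420; best=240 via (E,hash)
  {BCE}: card=200; try (C,nl_idx)→560, (C,merge)→640, (E,hash)→680, (C,hash)→740, (C,nl)→1040, (E,merge)→2200 …(+1); best=560 via (C,nl_idx)

560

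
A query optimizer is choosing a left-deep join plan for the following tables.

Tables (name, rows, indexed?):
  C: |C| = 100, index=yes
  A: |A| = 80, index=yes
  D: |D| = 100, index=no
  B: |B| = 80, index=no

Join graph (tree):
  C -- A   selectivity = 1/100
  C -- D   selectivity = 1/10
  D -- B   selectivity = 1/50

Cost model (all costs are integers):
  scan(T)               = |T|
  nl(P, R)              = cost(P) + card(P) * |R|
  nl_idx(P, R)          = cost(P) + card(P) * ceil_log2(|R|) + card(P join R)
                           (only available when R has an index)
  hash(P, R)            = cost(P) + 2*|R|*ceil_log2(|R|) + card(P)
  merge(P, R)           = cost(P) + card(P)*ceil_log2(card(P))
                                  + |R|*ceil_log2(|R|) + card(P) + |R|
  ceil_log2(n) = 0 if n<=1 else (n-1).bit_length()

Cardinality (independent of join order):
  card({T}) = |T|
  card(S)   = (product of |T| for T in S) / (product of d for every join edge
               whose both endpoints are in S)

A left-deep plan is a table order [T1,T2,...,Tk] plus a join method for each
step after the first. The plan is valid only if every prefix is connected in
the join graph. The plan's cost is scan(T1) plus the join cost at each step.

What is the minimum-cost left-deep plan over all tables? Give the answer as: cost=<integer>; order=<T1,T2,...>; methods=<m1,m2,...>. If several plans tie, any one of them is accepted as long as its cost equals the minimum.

cost=4080; order=A,C,D,B; methods=nl_idx,merge,hash

Selinger DP (subsets sized 1..n):
  {C}: scan cost=100, card=100
  {A}: scan cost=80, card=80
  {D}: scan cost=100, card=100
  {B}: scan cost=80, card=80
  {AC}: card=80; try (C,nl_idx)→720, (A,nl_idx)→880, (A,hash)→1320, (C,merge)→1520, (A,merge)→1540, (C,hash)→1560 …(+2); best=720 via (C,nl_idx)
  {CD}: card=1000; try (D,hash)→1600, (C,hash)→1600, (D,merge)→1700, (C,merge)→1700, (C,nl_idx)→1800, (D,nl)→10100 …(+1); best=1600 via (D,hash)
  {BD}: card=160; try (B,hash)→1320, (D,merge)→1520, (B,merge)→1540, (D,hash)→1560, (D,nl)→8080, (B,nl)→8100; best=1320 via (B,hash)
  {ACD}: card=800; try (D,merge)→2160, (D,hash)→2200, (A,hash)→3720, (D,nl)→8720, (A,nl_idx)→9400, (A,merge)→13240 …(+1); best=2160 via (D,merge)
  {BCD}: card=1600; try (C,hash)→2880, (C,merge)→3560, (B,hash)→3720, (C,nl_idx)→4040, (B,merge)→13240, (C,nl)→17320 …(+1); best=2880 via (C,hash)
  {ABCD}: card=1280; try (B,hash)→4080, (A,hash)→5600, (B,merge)→11600, (A,nl_idx)→15360, (A,merge)→22720, (B,nl)→66160 …(+1); best=4080 via (B,hash)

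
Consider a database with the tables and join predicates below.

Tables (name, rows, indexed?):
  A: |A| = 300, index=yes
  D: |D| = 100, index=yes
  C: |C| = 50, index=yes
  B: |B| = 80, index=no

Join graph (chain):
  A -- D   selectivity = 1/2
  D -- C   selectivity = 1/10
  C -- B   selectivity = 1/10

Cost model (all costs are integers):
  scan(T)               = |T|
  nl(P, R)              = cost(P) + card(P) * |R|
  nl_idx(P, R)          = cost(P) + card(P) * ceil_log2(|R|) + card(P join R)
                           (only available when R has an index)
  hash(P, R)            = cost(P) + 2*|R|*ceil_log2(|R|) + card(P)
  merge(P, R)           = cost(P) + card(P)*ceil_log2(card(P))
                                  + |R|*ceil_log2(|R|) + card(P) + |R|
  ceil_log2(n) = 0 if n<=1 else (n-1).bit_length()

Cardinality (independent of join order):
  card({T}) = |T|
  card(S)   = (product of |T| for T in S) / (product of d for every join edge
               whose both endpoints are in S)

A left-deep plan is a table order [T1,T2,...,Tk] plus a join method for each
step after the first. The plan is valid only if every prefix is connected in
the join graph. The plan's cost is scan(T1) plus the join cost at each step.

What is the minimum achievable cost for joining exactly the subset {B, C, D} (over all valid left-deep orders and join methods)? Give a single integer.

Selinger DP over subsets of {B,C,D}:
  {D}: scan cost=100, card=100
  {C}: scan cost=50, card=50
  {B}: scan cost=80, card=80
  {CD}: card=500; try (C,hash)→800, (D,nl_idx)→900, (D,merge)→1200, (C,nl_idx)→1200, (C,merge)→1250, (D,hash)→1500 …(+2); best=800 via (C,hash)
  {BC}: card=400; try (C,hash)→760, (C,nl_idx)→960, (B,merge)→1040, (C,merge)→1070, (B,hash)→1220, (B,nl)→4050 …(+1); best=760 via (C,hash)
  {BCD}: card=4000; try (B,hash)→2420, (D,hash)→2560, (D,merge)→5560, (B,merge)→6440, (D,nl_idx)→7560, (D,nl)→40760 …(+1); best=2420 via (B,hash)

2420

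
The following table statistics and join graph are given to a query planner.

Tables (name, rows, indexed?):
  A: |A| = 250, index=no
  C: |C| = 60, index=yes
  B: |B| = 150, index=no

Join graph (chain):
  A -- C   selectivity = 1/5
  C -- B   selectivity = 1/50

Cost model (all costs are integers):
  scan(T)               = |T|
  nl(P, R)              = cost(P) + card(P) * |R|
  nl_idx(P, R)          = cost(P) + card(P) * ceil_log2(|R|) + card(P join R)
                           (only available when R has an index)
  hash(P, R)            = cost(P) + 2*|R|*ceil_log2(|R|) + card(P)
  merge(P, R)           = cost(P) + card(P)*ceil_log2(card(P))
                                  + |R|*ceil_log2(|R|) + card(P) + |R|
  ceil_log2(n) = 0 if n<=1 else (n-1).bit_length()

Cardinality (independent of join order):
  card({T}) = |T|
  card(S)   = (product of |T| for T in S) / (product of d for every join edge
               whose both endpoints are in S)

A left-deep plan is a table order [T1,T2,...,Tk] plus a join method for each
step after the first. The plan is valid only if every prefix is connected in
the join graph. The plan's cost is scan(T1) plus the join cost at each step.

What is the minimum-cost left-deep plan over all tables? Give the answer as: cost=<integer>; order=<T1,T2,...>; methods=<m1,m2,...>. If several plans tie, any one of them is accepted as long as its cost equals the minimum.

Selinger DP (subsets sized 1..n):
  {A}: scan cost=250, card=250
  {C}: scan cost=60, card=60
  {B}: scan cost=150, card=150
  {AC}: card=3000; try (C,hash)→1220, (A,merge)→2730, (C,merge)→2920, (A,hash)→4120, (C,nl_idx)→4750, (A,nl)→15060 …(+1); best=1220 via (C,hash)
  {BC}: card=180; try (C,hash)→1020, (C,nl_idx)→1230, (B,merge)→1830, (C,merge)→1920, (B,hash)→2520, (B,nl)→9060 …(+1); best=1020 via (C,hash)
  {ABC}: card=9000; try (A,merge)→4890, (A,hash)→5200, (B,hash)→6620, (B,merge)→41570, (A,nl)→46020, (B,nl)→451220; best=4890 via (A,merge)

cost=4890; order=B,C,A; methods=hash,merge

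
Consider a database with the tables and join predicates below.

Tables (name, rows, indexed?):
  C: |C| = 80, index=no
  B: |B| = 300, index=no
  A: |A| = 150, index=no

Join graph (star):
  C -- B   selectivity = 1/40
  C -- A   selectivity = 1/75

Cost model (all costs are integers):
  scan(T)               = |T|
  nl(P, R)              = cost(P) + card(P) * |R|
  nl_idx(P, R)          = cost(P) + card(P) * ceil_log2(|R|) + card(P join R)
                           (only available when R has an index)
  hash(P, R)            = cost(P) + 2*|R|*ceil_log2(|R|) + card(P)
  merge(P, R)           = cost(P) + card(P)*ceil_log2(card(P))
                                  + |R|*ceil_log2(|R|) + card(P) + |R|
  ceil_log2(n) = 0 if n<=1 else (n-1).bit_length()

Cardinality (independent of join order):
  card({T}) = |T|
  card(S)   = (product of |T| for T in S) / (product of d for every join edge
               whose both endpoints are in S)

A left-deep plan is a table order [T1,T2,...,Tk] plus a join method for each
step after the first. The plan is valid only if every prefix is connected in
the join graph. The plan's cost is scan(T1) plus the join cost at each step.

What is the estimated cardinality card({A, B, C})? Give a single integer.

1200

Tables in S: A(150), B(300), C(80)
Edges inside S: C-B(d=40), C-A(d=75)
numerator = 150 * 300 * 80 = 3600000
denominator = 40 * 75 = 3000
card(S) = 3600000 / 3000 = 1200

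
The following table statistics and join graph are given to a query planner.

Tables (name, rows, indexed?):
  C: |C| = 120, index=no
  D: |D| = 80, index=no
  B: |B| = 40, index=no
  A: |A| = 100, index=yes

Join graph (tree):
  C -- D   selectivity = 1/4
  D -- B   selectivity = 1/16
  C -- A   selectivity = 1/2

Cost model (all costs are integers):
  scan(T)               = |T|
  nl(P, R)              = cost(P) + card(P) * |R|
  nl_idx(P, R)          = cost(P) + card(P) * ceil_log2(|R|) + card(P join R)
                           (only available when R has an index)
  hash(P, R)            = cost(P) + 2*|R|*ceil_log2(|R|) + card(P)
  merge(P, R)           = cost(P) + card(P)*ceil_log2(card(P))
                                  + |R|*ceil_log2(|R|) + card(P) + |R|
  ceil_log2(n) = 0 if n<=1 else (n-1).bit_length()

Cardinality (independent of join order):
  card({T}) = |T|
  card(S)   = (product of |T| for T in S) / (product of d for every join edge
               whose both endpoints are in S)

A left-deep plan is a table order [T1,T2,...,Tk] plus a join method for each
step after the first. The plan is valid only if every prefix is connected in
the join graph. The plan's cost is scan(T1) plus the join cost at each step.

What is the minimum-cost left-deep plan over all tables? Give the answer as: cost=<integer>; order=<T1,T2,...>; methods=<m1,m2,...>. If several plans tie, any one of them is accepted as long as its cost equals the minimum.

Selinger DP (subsets sized 1..n):
  {C}: scan cost=120, card=120
  {D}: scan cost=80, card=80
  {B}: scan cost=40, card=40
  {A}: scan cost=100, card=100
  {CD}: card=2400; try (D,hash)→1360, (C,merge)→1680, (D,merge)→1720, (C,hash)→1840, (C,nl)→9680, (D,nl)→9720; best=1360 via (D,hash)
  {AC}: card=6000; try (A,hash)→1640, (C,merge)→1860, (C,hash)→1880, (A,merge)→1880, (A,nl_idx)→6960, (C,nl)→12100 …(+1); best=1640 via (A,hash)
  {BD}: card=200; try (B,hash)→640, (D,merge)→960, (B,merge)→1000, (D,hash)→1200, (D,nl)→3240, (B,nl)→3280; best=640 via (B,hash)
  {BCD}: card=6000; try (C,hash)→2520, (C,merge)→3400, (B,hash)→4240, (C,nl)→24640, (B,merge)→32840, (B,nl)→97360; best=2520 via (C,hash)
  {ACD}: card=120000; try (A,hash)→5160, (D,hash)→8760, (A,merge)→33360, (D,merge)→86280, (A,nl_idx)→138160, (A,nl)→241360 …(+1); best=5160 via (A,hash)
  {ABCD}: card=300000; try (A,hash)→9920, (A,merge)→87320, (B,hash)→125640, (A,nl_idx)→344520, (A,nl)→602520, (B,merge)→2165440 …(+1); best=9920 via (A,hash)

cost=9920; order=D,B,C,A; methods=hash,hash,hash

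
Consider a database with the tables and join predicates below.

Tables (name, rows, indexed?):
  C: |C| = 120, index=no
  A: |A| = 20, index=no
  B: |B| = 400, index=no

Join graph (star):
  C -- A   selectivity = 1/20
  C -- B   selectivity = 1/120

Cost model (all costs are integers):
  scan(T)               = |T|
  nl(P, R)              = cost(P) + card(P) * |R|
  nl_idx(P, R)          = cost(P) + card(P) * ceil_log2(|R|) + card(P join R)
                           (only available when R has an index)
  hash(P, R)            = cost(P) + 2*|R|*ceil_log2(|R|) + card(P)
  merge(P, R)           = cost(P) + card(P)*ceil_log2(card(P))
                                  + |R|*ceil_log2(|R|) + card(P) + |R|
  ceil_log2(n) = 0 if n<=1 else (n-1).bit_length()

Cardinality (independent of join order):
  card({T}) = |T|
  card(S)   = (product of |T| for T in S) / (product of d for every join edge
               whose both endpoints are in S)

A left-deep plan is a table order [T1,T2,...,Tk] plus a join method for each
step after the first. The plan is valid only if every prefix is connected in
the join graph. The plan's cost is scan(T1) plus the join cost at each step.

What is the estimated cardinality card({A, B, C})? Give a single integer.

Tables in S: A(20), B(400), C(120)
Edges inside S: C-A(d=20), C-B(d=120)
numerator = 20 * 400 * 120 = 960000
denominator = 20 * 120 = 2400
card(S) = 960000 / 2400 = 400

400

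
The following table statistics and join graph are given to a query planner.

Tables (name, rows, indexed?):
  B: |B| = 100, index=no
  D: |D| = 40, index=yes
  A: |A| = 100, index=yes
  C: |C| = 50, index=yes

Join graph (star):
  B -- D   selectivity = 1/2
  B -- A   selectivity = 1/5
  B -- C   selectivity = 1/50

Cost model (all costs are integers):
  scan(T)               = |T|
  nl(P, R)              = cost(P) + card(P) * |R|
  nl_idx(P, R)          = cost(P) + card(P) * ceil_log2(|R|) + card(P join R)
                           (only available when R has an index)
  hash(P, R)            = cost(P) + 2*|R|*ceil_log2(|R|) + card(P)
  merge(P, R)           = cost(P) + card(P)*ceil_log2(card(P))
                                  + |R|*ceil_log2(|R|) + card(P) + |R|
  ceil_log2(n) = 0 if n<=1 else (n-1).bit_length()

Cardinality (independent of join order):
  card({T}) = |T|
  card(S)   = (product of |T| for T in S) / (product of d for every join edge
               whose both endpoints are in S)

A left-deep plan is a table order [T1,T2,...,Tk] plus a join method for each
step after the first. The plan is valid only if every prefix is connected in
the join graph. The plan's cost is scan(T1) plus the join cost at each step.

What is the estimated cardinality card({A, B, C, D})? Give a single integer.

Tables in S: A(100), B(100), C(50), D(40)
Edges inside S: B-D(d=2), B-A(d=5), B-C(d=50)
numerator = 100 * 100 * 50 * 40 = 20000000
denominator = 2 * 5 * 50 = 500
card(S) = 20000000 / 500 = 40000

40000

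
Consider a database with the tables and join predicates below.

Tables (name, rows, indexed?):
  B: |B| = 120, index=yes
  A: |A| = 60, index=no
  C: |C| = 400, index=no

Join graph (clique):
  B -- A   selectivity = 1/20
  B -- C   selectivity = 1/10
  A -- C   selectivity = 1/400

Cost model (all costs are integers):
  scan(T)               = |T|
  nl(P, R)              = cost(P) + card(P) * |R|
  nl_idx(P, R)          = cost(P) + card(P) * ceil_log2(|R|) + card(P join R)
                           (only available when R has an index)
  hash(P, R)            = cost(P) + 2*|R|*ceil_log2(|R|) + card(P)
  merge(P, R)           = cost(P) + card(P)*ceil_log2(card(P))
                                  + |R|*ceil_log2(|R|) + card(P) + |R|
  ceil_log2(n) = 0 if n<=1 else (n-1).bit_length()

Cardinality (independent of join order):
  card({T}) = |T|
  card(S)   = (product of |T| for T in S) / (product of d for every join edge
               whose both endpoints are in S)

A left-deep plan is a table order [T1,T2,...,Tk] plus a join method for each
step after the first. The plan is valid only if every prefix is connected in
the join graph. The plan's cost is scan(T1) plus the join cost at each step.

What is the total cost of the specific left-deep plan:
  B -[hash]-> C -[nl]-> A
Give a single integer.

step 1: scan B: cost=120, card=120
step 2: join C via hash
    card(P join C) = 120*400/(10) = 4800
    cost = 120 + 2*400*9 + 120 = 7440
step 3: join A via nl
    card(P join A) = 4800*60/(20*400) = 36
    cost = 7440 + 4800*60 = 295440

295440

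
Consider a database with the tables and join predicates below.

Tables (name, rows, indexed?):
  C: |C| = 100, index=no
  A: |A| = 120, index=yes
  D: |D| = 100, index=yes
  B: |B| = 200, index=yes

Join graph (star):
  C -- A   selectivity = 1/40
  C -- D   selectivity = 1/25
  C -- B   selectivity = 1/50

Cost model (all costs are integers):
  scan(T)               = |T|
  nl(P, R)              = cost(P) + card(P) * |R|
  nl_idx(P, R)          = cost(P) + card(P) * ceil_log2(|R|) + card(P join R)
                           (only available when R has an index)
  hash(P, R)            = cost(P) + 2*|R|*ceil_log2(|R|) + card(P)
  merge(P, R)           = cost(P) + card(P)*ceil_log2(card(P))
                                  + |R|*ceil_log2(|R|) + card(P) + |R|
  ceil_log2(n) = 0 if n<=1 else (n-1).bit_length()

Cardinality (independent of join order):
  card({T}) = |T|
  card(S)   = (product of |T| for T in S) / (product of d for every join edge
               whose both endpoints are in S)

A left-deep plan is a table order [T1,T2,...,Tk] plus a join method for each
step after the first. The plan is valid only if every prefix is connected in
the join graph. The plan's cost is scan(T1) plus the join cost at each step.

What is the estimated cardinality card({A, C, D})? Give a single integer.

1200

Tables in S: A(120), C(100), D(100)
Edges inside S: C-A(d=40), C-D(d=25)
numerator = 120 * 100 * 100 = 1200000
denominator = 40 * 25 = 1000
card(S) = 1200000 / 1000 = 1200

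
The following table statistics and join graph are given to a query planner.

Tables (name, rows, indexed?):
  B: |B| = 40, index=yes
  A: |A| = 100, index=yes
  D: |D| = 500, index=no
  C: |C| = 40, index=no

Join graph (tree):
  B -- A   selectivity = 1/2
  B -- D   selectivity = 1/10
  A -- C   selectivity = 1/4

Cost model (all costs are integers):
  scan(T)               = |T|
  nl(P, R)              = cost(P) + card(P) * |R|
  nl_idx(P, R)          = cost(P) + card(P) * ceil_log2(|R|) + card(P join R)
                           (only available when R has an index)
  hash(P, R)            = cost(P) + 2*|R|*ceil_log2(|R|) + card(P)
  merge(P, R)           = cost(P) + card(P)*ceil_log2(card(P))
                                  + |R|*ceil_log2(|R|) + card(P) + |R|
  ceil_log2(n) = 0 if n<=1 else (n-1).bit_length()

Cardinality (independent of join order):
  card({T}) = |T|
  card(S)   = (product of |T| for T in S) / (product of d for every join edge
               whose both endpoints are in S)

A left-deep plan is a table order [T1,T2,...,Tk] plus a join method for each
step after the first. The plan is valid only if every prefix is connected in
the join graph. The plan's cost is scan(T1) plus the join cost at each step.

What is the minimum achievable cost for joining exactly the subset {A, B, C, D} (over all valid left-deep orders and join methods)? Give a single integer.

31160

Selinger DP over subsets of {A,B,C,D}:
  {B}: scan cost=40, card=40
  {A}: scan cost=100, card=100
  {D}: scan cost=500, card=500
  {C}: scan cost=40, card=40
  {AB}: card=2000; try (B,hash)→680, (A,merge)→1120, (B,merge)→1180, (A,hash)→1480, (A,nl_idx)→2320, (B,nl_idx)→2700 …(+2); best=680 via (B,hash)
  {BD}: card=2000; try (B,hash)→1480, (D,merge)→5320, (B,nl_idx)→5500, (B,merge)→5780, (D,hash)→9080, (D,nl)→20040 …(+1); best=1480 via (B,hash)
  {AC}: card=1000; try (C,hash)→680, (A,merge)→1120, (C,merge)→1180, (A,nl_idx)→1320, (A,hash)→1480, (A,nl)→4040 …(+1); best=680 via (C,hash)
  {ABD}: card=100000; try (A,hash)→4880, (D,hash)→11680, (A,merge)→26280, (D,merge)→29680, (A,nl_idx)→115480, (A,nl)→201480 …(+1); best=4880 via (A,hash)
  {ABC}: card=20000; try (B,hash)→2160, (C,hash)→3160, (B,merge)→11960, (C,merge)→24960, (B,nl_idx)→26680, (B,nl)→40680 …(+1); best=2160 via (B,hash)
  {ABCD}: card=1000000; try (D,hash)→31160, (C,hash)→105360, (D,merge)→327160, (C,merge)→1805160, (C,nl)→4004880, (D,nl)→10002160; best=31160 via (D,hash)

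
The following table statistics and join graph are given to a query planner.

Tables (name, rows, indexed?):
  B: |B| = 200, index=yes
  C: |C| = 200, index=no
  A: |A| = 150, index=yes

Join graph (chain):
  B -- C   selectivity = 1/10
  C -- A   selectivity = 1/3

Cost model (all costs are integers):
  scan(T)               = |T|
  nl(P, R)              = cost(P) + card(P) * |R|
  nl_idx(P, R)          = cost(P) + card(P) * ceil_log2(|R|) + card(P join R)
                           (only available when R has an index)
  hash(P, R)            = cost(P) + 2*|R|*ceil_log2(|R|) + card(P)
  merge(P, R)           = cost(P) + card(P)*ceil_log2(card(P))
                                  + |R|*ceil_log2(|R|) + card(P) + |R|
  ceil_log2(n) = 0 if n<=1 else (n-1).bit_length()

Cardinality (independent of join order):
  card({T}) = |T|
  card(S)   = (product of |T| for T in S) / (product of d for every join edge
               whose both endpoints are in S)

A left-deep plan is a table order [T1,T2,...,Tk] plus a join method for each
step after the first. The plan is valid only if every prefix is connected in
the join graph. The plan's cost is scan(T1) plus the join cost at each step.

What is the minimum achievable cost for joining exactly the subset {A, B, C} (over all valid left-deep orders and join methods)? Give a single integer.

10000

Selinger DP over subsets of {A,B,C}:
  {B}: scan cost=200, card=200
  {C}: scan cost=200, card=200
  {A}: scan cost=150, card=150
  {BC}: card=4000; try (C,hash)→3600, (B,hash)→3600, (C,merge)→3800, (B,merge)→3800, (B,nl_idx)→5800, (C,nl)→40200 …(+1); best=3600 via (C,hash)
  {AC}: card=10000; try (A,hash)→2800, (C,merge)→3300, (A,merge)→3350, (C,hash)→3500, (A,nl_idx)→11800, (C,nl)→30150 …(+1); best=2800 via (A,hash)
  {ABC}: card=200000; try (A,hash)→10000, (B,hash)→16000, (A,merge)→56950, (B,merge)→154600, (A,nl_idx)→235600, (B,nl_idx)→282800 …(+2); best=10000 via (A,hash)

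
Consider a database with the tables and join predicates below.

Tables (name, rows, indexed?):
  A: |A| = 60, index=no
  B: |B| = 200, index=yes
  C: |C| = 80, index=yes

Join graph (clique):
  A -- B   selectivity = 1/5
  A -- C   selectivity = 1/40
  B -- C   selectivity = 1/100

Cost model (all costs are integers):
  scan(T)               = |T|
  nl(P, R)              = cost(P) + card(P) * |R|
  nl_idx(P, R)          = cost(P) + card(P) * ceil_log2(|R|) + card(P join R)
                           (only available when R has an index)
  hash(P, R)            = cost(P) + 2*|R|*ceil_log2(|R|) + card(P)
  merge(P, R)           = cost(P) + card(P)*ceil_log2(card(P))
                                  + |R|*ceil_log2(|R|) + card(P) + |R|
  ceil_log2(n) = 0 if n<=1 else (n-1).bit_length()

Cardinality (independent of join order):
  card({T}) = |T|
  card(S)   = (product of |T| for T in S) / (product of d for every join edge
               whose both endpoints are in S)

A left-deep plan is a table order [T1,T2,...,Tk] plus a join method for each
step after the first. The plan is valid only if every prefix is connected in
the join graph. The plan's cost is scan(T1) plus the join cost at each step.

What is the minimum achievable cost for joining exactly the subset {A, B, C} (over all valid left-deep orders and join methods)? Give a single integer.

1608

Selinger DP over subsets of {A,B,C}:
  {A}: scan cost=60, card=60
  {B}: scan cost=200, card=200
  {C}: scan cost=80, card=80
  {AB}: card=2400; try (A,hash)→1120, (B,merge)→2280, (A,merge)→2420, (B,nl_idx)→2940, (B,hash)→3320, (B,nl)→12060 …(+1); best=1120 via (A,hash)
  {AC}: card=120; try (C,nl_idx)→600, (A,hash)→880, (C,merge)→1120, (A,merge)→1140, (C,hash)→1240, (C,nl)→4860 …(+1); best=600 via (C,nl_idx)
  {BC}: card=160; try (B,nl_idx)→880, (C,hash)→1520, (C,nl_idx)→1760, (B,merge)→2520, (C,merge)→2640, (B,hash)→3360 …(+2); best=880 via (B,nl_idx)
  {ABC}: card=48; try (B,nl_idx)→1608, (A,hash)→1760, (A,merge)→2740, (B,merge)→3360, (B,hash)→3920, (C,hash)→4640 …(+5); best=1608 via (B,nl_idx)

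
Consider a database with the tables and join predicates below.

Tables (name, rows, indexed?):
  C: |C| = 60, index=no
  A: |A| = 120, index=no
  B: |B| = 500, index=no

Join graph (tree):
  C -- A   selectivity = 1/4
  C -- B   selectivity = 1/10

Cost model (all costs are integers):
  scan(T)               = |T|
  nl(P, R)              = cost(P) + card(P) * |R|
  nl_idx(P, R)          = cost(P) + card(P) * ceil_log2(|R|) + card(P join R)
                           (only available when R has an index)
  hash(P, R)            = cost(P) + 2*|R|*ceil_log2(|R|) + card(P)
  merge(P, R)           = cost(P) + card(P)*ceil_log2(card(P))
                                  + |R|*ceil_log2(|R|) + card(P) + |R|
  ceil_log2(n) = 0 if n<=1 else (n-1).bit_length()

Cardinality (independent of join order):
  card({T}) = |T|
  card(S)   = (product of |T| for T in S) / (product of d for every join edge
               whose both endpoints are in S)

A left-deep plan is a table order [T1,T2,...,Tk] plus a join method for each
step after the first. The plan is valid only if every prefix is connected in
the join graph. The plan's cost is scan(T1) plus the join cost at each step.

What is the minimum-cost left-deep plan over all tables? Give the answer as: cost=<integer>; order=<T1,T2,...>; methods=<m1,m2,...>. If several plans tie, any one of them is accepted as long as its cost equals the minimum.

Selinger DP (subsets sized 1..n):
  {C}: scan cost=60, card=60
  {A}: scan cost=120, card=120
  {B}: scan cost=500, card=500
  {AC}: card=1800; try (C,hash)→960, (A,merge)→1440, (C,merge)→1500, (A,hash)→1800, (A,nl)→7260, (C,nl)→7320; best=960 via (C,hash)
  {BC}: card=3000; try (C,hash)→1720, (B,merge)→5480, (C,merge)→5920, (B,hash)→9120, (B,nl)→30060, (C,nl)→30500; best=1720 via (C,hash)
  {ABC}: card=90000; try (A,hash)→6400, (B,hash)→11760, (B,merge)→27560, (A,merge)→41680, (A,nl)→361720, (B,nl)→900960; best=6400 via (A,hash)

cost=6400; order=B,C,A; methods=hash,hash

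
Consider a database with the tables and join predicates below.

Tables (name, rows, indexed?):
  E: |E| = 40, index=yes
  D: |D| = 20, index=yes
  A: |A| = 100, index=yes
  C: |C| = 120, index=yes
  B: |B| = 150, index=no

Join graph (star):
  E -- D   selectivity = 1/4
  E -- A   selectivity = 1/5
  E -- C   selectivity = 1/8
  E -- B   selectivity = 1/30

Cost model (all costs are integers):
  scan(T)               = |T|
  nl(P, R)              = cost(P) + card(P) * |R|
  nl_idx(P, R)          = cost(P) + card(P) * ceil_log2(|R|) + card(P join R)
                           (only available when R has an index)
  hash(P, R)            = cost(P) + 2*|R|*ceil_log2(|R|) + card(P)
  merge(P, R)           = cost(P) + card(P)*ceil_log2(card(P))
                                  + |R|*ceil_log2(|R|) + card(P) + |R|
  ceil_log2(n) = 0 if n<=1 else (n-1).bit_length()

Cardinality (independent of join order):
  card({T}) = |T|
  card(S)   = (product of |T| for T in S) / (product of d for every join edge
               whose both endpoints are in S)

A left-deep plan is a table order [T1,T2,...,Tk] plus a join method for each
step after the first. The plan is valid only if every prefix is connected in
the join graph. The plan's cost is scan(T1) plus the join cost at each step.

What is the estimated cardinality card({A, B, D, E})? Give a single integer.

20000

Tables in S: A(100), B(150), D(20), E(40)
Edges inside S: E-D(d=4), E-A(d=5), E-B(d=30)
numerator = 100 * 150 * 20 * 40 = 12000000
denominator = 4 * 5 * 30 = 600
card(S) = 12000000 / 600 = 20000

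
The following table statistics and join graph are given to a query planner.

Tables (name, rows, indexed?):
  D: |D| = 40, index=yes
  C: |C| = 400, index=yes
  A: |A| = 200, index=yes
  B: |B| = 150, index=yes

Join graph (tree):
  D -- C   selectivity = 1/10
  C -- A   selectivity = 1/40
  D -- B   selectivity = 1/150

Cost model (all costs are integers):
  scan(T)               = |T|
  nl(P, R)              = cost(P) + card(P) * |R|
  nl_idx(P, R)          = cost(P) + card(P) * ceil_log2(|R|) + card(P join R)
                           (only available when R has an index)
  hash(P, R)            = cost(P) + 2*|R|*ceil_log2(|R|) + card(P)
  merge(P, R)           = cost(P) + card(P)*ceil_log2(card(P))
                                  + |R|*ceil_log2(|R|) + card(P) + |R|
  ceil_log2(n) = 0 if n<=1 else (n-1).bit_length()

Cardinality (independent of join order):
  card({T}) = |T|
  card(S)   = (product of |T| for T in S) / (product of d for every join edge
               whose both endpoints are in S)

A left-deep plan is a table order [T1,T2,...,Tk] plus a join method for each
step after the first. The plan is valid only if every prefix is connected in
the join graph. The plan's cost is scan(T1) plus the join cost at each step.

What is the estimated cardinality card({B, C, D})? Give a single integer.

1600

Tables in S: B(150), C(400), D(40)
Edges inside S: D-C(d=10), D-B(d=150)
numerator = 150 * 400 * 40 = 2400000
denominator = 10 * 150 = 1500
card(S) = 2400000 / 1500 = 1600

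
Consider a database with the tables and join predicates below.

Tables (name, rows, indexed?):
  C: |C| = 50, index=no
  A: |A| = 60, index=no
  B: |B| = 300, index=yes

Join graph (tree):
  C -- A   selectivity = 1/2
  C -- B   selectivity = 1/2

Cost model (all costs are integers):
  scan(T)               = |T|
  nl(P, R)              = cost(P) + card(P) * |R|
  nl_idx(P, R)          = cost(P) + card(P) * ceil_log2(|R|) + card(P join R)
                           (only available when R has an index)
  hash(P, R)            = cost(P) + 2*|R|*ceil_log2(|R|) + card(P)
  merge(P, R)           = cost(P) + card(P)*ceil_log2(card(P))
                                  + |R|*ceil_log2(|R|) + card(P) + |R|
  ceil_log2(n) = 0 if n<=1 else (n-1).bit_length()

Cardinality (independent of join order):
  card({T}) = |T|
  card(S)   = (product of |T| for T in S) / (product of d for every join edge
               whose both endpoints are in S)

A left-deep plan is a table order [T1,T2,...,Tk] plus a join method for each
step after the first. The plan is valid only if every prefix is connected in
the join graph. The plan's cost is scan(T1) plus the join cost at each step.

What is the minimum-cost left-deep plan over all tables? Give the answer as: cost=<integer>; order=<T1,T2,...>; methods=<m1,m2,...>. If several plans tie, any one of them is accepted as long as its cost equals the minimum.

Selinger DP (subsets sized 1..n):
  {C}: scan cost=50, card=50
  {A}: scan cost=60, card=60
  {B}: scan cost=300, card=300
  {AC}: card=1500; try (C,hash)→720, (A,hash)→820, (A,merge)→820, (C,merge)→830, (A,nl)→3050, (C,nl)→3060; best=720 via (C,hash)
  {BC}: card=7500; try (C,hash)→1200, (B,merge)→3400, (C,merge)→3650, (B,hash)→5500, (B,nl_idx)→8000, (B,nl)→15050 …(+1); best=1200 via (C,hash)
  {ABC}: card=225000; try (B,hash)→7620, (A,hash)→9420, (B,merge)→21720, (A,merge)→106620, (B,nl_idx)→239220, (B,nl)→450720 …(+1); best=7620 via (B,hash)

cost=7620; order=A,C,B; methods=hash,hash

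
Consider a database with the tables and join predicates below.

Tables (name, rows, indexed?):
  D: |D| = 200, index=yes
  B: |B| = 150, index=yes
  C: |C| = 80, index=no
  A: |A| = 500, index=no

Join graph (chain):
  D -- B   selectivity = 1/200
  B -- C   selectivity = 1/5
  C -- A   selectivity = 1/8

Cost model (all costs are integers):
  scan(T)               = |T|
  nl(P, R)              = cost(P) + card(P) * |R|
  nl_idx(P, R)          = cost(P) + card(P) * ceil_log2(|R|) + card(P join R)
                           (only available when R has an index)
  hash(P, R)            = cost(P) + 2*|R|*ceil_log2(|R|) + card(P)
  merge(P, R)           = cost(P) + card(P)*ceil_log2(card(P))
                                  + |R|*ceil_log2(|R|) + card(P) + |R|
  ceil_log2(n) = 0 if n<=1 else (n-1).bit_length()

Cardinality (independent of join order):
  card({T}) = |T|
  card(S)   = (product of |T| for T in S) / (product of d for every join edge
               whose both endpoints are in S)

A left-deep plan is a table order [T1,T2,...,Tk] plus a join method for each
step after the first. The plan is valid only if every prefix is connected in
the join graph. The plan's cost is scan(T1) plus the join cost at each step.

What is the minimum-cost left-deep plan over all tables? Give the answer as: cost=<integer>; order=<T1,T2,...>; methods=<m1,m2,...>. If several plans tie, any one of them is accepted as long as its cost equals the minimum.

Selinger DP (subsets sized 1..n):
  {D}: scan cost=200, card=200
  {B}: scan cost=150, card=150
  {C}: scan cost=80, card=80
  {A}: scan cost=500, card=500
  {BD}: card=150; try (D,nl_idx)→1500, (B,nl_idx)→1950, (B,hash)→2800, (D,merge)→3300, (B,merge)→3350, (D,hash)→3500 …(+2); best=1500 via (D,nl_idx)
  {BC}: card=2400; try (C,hash)→1420, (B,merge)→2070, (C,merge)→2140, (B,hash)→2560, (B,nl_idx)→3120, (B,nl)→12080 …(+1); best=1420 via (C,hash)
  {AC}: card=5000; try (C,hash)→2120, (A,merge)→5720, (C,merge)→6140, (A,hash)→9160, (A,nl)→40080, (C,nl)→40500; best=2120 via (C,hash)
  {BCD}: card=2400; try (C,hash)→2770, (C,merge)→3490, (D,hash)→7020, (C,nl)→13500, (D,nl_idx)→23020, (D,merge)→34420 …(+1); best=2770 via (C,hash)
  {ABC}: card=150000; try (B,hash)→9520, (A,hash)→12820, (A,merge)→37620, (B,merge)→73470, (B,nl_idx)→192120, (B,nl)→752120 …(+1); best=9520 via (B,hash)
  {ABCD}: card=150000; try (A,hash)→14170, (A,merge)→38970, (D,hash)→162720, (A,nl)→1202770, (D,nl_idx)→1359520, (D,merge)→2861320 …(+1); best=14170 via (A,hash)

cost=14170; order=B,D,C,A; methods=nl_idx,hash,hash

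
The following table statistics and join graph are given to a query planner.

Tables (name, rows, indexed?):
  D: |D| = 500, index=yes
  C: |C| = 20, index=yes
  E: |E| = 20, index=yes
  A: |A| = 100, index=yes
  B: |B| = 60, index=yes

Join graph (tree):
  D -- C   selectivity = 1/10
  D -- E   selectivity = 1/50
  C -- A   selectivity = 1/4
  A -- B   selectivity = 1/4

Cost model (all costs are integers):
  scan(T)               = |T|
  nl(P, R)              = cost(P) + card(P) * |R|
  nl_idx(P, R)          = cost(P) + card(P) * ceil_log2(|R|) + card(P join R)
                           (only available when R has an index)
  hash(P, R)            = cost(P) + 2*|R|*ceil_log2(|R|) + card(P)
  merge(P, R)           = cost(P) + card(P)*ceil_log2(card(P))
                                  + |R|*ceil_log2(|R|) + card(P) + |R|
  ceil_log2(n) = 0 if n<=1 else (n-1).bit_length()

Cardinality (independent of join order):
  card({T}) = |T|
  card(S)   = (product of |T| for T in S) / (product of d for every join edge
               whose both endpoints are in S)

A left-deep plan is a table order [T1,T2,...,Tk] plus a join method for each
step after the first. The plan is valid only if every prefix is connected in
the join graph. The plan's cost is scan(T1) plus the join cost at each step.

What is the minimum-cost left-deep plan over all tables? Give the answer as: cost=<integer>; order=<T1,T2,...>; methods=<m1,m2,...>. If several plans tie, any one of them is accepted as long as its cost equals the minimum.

Selinger DP (subsets sized 1..n):
  {D}: scan cost=500, card=500
  {C}: scan cost=20, card=20
  {E}: scan cost=20, card=20
  {A}: scan cost=100, card=100
  {B}: scan cost=60, card=60
  {CD}: card=1000; try (D,nl_idx)→1200, (C,hash)→1200, (C,nl_idx)→4000, (D,merge)→5140, (C,merge)→5620, (D,hash)→9040 …(+2); best=1200 via (D,nl_idx)
  {DE}: card=200; try (D,nl_idx)→400, (E,hash)→1200, (E,nl_idx)→3200, (D,merge)→5140, (E,merge)→5620, (D,hash)→9040 …(+2); best=400 via (D,nl_idx)
  {AC}: card=500; try (C,hash)→400, (A,nl_idx)→660, (A,merge)→940, (C,merge)→1020, (C,nl_idx)→1100, (A,hash)→1440 …(+2); best=400 via (C,hash)
  {AB}: card=1500; try (B,hash)→920, (A,merge)→1280, (B,merge)→1320, (A,hash)→1520, (A,nl_idx)→1980, (B,nl_idx)→2200 …(+2); best=920 via (B,hash)
  {CDE}: card=400; try (C,hash)→800, (C,nl_idx)→1800, (C,merge)→2320, (E,hash)→2400, (C,nl)→4400, (E,nl_idx)→6600 …(+2); best=800 via (C,hash)
  {ACD}: card=25000; try (A,hash)→3600, (D,hash)→9900, (D,merge)→10400, (A,merge)→13000, (D,nl_idx)→29900, (A,nl_idx)→33200 …(+2); best=3600 via (A,hash)
  {ABC}: card=7500; try (B,hash)→1620, (C,hash)→2620, (B,merge)→5820, (B,nl_idx)→10900, (C,nl_idx)→15920, (C,merge)→19040 …(+2); best=1620 via (B,hash)
  {ACDE}: card=10000; try (A,hash)→2600, (A,merge)→5600, (A,nl_idx)→13600, (E,hash)→28800, (A,nl)→40800, (E,nl_idx)→138600 …(+2); best=2600 via (A,hash)
  {ABCD}: card=375000; try (D,hash)→18120, (B,hash)→29320, (D,merge)→111620, (B,merge)→404020, (D,nl_idx)→444120, (B,nl_idx)→528600 …(+2); best=18120 via (D,hash)
  {ABCDE}: card=150000; try (B,hash)→13320, (B,merge)→153020, (B,nl_idx)→212600, (E,hash)→393320, (B,nl)→602600, (E,nl_idx)→2043120 …(+2); best=13320 via (B,hash)

cost=13320; order=E,D,C,A,B; methods=nl_idx,hash,hash,hash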